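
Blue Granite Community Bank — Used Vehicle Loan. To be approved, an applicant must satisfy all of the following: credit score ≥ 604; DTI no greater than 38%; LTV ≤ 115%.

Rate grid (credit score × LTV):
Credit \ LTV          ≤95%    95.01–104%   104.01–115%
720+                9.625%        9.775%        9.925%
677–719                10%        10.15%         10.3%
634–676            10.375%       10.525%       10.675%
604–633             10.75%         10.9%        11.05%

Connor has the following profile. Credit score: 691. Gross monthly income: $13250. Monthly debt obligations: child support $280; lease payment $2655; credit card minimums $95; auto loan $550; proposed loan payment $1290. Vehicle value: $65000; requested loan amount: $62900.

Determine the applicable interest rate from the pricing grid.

Credit score 691 ≥ 604; Total monthly debts = (280 + 2,655 + 95 + 550 + 1,290) = 4,870. DTI = 4,870/13,250 = 36.8% ≤ 38%
LTV = 62,900/65,000 = 96.8% ≤ 115%
Row: 691 falls in 677–719. Column: 96.8% falls in 95.01–104%. Rate = 10.15%.

10.15%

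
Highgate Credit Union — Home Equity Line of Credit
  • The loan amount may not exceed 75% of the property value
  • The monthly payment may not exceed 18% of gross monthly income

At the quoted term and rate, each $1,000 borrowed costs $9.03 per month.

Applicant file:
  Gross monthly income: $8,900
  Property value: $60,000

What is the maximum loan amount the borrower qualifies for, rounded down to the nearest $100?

Payment cap: 18% × $8,900 = $1,602/month.
At $9.03 per $1,000, that supports 1,602/9.03 × 1,000 ≈ $177,408 → $177,400.
LTV cap: 75% × $60,000 = $45,000 → $45,000.
Binding constraint: loan-to-value.

$45,000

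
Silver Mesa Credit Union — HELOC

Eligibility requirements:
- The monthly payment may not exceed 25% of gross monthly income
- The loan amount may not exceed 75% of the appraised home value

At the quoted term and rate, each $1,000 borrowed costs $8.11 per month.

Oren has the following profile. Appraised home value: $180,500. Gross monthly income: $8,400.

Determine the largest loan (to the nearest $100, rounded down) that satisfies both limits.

Payment cap: 25% × $8,400 = $2,100/month.
At $8.11 per $1,000, that supports 2,100/8.11 × 1,000 ≈ $258,939 → $258,900.
LTV cap: 75% × $180,500 = $135,375 → $135,300.
Binding constraint: loan-to-value.

$135,300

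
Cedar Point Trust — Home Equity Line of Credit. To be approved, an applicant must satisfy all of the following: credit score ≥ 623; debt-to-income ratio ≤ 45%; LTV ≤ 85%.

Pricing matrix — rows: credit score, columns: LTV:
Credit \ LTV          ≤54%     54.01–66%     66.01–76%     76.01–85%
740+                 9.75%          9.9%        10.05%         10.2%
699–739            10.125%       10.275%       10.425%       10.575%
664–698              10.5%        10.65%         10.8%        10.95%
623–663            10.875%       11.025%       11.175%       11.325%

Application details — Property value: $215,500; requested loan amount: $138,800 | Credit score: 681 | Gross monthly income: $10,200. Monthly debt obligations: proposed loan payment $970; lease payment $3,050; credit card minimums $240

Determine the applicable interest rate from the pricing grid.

Credit score 681 ≥ 623; Total monthly debts = (970 + 3,050 + 240) = 4,260. Debt-to-income = 4,260/10,200 = 41.8% — meets 45% limit
LTV = 138,800/215,500 = 64.4% ≤ 85%
Credit 681 → row 664–698; LTV 64.4% → column 54.01–66%. Grid cell → 10.65%.

10.65%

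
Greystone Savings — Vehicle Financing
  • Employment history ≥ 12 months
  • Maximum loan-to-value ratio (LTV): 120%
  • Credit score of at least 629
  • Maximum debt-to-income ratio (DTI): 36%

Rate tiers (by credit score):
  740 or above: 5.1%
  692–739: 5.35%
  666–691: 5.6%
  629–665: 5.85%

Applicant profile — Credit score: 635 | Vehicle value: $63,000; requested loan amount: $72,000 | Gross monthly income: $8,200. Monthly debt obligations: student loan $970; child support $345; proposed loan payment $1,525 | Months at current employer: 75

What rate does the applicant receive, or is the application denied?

Credit score 635 ≥ 629 (meets minimum)
Total monthly debts = (970 + 345 + 1,525) = 2,840. DTI: 2,840 ÷ 8,200 = 34.6%, within the 36% cap
LTV = 72,000/63,000 = 114.3% ≤ 120%
Employment 75 ≥ 12 months
All requirements met. Score 635 falls in the 629–665 tier → 5.85%.

Approved at 5.85%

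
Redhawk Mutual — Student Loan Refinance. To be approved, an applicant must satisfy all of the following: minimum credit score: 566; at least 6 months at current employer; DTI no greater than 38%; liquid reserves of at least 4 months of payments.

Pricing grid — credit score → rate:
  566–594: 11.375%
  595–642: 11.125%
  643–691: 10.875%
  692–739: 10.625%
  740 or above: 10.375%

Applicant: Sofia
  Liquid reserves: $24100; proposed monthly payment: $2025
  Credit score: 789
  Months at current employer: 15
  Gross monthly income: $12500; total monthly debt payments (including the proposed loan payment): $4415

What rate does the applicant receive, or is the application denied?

Approved at 10.375%

Credit score 789 ≥ 566 (meets minimum)
Reserves: 24,100 ÷ 2,025 = 11.9 months (meets 4-month minimum)
DTI = 4,415/12,500 = 35.3% ≤ 38%
Employment 15 ≥ 6 months
All requirements met. Score 789 falls in the 740 or above tier → 10.375%.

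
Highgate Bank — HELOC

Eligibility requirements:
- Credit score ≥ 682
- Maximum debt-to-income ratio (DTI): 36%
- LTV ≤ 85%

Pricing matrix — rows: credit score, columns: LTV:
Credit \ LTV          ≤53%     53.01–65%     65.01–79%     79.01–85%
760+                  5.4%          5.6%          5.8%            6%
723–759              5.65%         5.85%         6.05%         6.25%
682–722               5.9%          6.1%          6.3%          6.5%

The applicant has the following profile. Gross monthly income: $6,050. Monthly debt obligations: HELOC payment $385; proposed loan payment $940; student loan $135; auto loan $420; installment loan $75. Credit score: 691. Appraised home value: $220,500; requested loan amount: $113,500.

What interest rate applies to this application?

Credit score 691 ≥ 682; Total monthly debts = (385 + 940 + 135 + 420 + 75) = 1,955. Debt-to-income = 1,955/6,050 = 32.3% — meets 36% limit
LTV = 113,500/220,500 = 51.5% ≤ 85%
Row: 691 falls in 682–722. Column: 51.5% falls in ≤53%. Rate = 5.9%.

5.9%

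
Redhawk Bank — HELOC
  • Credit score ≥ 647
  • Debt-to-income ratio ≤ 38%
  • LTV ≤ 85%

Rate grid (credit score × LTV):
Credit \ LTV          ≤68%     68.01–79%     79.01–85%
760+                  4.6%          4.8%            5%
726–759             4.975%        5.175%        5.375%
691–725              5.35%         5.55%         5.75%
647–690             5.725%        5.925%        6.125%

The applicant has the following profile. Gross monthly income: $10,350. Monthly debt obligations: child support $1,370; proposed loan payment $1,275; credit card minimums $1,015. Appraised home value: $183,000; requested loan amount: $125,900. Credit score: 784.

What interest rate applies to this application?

4.8%

Credit score 784 ≥ 647; Total monthly debts = (1,370 + 1,275 + 1,015) = 3,660. DTI: 3,660 ÷ 10,350 = 35.4%, within the 38% cap
LTV = 125,900/183,000 = 68.8% ≤ 85%
Score 784 is in the 760+ band; LTV 68.8% is in the 68.01–79% band → 4.8%.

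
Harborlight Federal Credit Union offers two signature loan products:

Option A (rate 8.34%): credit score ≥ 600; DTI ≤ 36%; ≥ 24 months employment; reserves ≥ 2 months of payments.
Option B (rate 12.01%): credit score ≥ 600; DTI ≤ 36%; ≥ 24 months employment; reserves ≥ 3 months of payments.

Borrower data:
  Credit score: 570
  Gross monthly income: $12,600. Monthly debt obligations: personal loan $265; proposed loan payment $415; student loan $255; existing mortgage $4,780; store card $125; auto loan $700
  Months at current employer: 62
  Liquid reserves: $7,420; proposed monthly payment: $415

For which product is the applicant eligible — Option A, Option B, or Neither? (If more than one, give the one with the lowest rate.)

Neither

Total debts = (265 + 415 + 255 + 4,780 + 125 + 700) = 6,540; DTI = 6,540/12,600 = 51.9%.
Reserves = 7,420/415 = 17.9 months.
Option A: score 570 < 600; DTI 51.9% > 36%; employment 62 ≥ 24 mo; reserves 17.9 ≥ 2 mo → does not qualify.
Option B: score 570 < 600; DTI 51.9% > 36%; employment 62 ≥ 24 mo; reserves 17.9 ≥ 3 mo → does not qualify.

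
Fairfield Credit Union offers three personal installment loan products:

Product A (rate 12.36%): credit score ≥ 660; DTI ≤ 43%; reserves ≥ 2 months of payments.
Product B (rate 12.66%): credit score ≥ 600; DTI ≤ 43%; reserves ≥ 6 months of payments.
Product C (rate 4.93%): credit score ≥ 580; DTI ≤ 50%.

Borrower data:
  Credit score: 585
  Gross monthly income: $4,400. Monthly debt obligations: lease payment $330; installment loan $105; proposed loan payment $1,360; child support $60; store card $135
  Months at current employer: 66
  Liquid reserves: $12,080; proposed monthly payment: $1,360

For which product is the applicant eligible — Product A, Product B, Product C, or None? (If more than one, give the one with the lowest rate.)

Product C

Total debts = (330 + 105 + 1,360 + 60 + 135) = 1,990; DTI = 1,990/4,400 = 45.2%.
Reserves = 12,080/1,360 = 8.9 months.
Product A: score 585 < 660; DTI 45.2% > 43%; reserves 8.9 ≥ 2 mo → does not qualify.
Product B: score 585 < 600; DTI 45.2% > 43%; reserves 8.9 ≥ 6 mo → does not qualify.
Product C: score 585 ≥ 580; DTI 45.2% ≤ 50% → qualifies.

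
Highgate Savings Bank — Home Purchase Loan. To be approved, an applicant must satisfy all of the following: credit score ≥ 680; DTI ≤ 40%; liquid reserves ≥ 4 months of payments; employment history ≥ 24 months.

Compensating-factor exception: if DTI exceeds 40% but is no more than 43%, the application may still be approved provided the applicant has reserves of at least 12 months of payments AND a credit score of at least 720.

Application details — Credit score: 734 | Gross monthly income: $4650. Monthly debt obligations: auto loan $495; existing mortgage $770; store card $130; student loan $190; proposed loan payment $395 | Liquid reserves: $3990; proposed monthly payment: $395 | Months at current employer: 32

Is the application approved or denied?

Credit score 734 ≥ 680 (meets base)
Total debts = (495 + 770 + 130 + 190 + 395) = 1,980. DTI: 1,980 ÷ 4,650 = 42.6%, over the 40% base limit.
Liquid reserves cover 3,990/395 = 10.1 months — ≥ 4 required
Employment 32 ≥ 24 months
DTI 42.6% is within the 40%–43% exception band; checking compensating factors.
Override check — reserves: 10.1 mo (short of 12); score: 734 (ok).
Override conditions not both satisfied; exception does not apply.

Denied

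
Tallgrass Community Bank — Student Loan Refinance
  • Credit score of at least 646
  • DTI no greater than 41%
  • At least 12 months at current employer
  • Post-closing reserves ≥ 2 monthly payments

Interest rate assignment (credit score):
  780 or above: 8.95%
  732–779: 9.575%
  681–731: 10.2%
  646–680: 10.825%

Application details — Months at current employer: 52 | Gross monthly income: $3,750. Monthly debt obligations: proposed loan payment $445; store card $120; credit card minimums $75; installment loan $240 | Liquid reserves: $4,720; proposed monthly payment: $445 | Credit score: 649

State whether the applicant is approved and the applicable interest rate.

Credit score 649 ≥ 646 (meets minimum)
Employment 52 ≥ 12 months
Total monthly debts = (445 + 120 + 75 + 240) = 880. Debt-to-income = 880/3,750 = 23.5% — meets 41% limit
Reserves: 4,720 ÷ 445 = 10.6 months (meets 2-month minimum)
All requirements met. Score 649 falls in the 646–680 tier → 10.825%.

Approved at 10.825%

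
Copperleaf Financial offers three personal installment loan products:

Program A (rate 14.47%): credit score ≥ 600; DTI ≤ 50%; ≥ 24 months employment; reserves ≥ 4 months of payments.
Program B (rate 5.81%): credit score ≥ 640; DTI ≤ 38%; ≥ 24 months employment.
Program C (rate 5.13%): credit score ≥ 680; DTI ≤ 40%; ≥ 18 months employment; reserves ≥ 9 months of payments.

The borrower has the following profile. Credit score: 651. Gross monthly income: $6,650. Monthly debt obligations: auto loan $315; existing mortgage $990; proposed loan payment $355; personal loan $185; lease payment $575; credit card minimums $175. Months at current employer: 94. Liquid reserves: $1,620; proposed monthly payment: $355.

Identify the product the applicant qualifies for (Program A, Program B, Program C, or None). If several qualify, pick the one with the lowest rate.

Program A

Total debts = (315 + 990 + 355 + 185 + 575 + 175) = 2,595; DTI = 2,595/6,650 = 39%.
Reserves = 1,620/355 = 4.6 months.
Program A: score 651 ≥ 600; DTI 39% ≤ 50%; employment 94 ≥ 24 mo; reserves 4.6 ≥ 4 mo → qualifies.
Program B: score 651 ≥ 640; DTI 39% > 38%; employment 94 ≥ 24 mo → does not qualify.
Program C: score 651 < 680; DTI 39% ≤ 40%; employment 94 ≥ 18 mo; reserves 4.6 < 9 mo → does not qualify.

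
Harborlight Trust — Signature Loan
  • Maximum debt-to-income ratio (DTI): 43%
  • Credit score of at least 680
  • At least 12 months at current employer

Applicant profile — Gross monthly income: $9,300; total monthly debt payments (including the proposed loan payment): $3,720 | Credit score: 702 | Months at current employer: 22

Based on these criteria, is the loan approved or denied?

Approved

Debt-to-income = 3,720/9,300 = 40% — meets 43% limit
Credit score 702 ≥ 680 (meets)
Employment 22 ≥ 12 months
All criteria satisfied.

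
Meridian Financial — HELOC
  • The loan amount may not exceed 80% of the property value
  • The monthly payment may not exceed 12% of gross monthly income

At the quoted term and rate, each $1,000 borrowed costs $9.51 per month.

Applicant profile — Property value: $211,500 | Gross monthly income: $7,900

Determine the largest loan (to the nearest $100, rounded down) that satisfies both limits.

Payment cap: 12% × $7,900 = $948/month.
At $9.51 per $1,000, that supports 948/9.51 × 1,000 ≈ $99,684 → $99,600.
LTV cap: 80% × $211,500 = $169,200 → $169,200.
Binding constraint: payment-to-income.

$99,600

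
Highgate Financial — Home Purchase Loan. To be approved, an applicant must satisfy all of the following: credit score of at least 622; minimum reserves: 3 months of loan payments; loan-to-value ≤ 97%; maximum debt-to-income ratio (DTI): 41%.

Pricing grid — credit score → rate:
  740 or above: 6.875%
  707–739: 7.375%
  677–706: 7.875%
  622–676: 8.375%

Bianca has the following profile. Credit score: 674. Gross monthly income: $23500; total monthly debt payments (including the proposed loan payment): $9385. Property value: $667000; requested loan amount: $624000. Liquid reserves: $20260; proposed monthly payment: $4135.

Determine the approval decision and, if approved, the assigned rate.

Approved at 8.375%

Credit score 674 ≥ 622 (meets minimum)
Reserves: 20,260 ÷ 4,135 = 4.9 months (meets 3-month minimum)
Debt-to-income = 9,385/23,500 = 39.9% — meets 41% limit
LTV = 624,000/667,000 = 93.6% ≤ 97%
All requirements met. Score 674 falls in the 622–676 tier → 8.375%.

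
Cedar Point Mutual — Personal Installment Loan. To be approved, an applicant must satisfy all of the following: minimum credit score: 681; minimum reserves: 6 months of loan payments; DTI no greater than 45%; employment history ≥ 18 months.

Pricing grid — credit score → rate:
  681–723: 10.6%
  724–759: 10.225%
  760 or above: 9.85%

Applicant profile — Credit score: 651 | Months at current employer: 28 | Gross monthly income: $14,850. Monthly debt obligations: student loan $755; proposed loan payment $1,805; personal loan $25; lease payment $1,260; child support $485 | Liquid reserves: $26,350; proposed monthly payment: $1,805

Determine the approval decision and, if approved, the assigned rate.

Denied

Credit score 651 < 681 (below minimum)
Reserves = 26,350/1,805 = 14.6 months ≥ 6
Total monthly debts = (755 + 1,805 + 25 + 1,260 + 485) = 4,330. DTI = 4,330/14,850 = 29.2% ≤ 45%
Employment 28 ≥ 18 months
Not all requirements met → denied.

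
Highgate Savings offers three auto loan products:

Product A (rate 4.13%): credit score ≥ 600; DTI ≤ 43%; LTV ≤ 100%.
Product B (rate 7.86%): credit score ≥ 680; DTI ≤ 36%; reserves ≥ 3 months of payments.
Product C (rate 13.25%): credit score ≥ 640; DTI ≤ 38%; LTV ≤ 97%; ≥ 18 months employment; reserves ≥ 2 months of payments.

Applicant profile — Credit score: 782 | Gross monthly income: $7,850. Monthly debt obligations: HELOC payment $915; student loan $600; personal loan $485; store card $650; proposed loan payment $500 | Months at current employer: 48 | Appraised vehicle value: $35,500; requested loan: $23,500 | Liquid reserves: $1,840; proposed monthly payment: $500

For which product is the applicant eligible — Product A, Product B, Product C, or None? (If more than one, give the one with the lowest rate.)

Total debts = (915 + 600 + 485 + 650 + 500) = 3,150; DTI = 3,150/7,850 = 40.1%.
LTV = 23,500/35,500 = 66.2%.
Reserves = 1,840/500 = 3.7 months.
Product A: score 782 ≥ 600; DTI 40.1% ≤ 43%; LTV 66.2% ≤ 100% → qualifies.
Product B: score 782 ≥ 680; DTI 40.1% > 36%; reserves 3.7 ≥ 3 mo → does not qualify.
Product C: score 782 ≥ 640; DTI 40.1% > 38%; LTV 66.2% ≤ 97%; employment 48 ≥ 18 mo; reserves 3.7 ≥ 2 mo → does not qualify.

Product A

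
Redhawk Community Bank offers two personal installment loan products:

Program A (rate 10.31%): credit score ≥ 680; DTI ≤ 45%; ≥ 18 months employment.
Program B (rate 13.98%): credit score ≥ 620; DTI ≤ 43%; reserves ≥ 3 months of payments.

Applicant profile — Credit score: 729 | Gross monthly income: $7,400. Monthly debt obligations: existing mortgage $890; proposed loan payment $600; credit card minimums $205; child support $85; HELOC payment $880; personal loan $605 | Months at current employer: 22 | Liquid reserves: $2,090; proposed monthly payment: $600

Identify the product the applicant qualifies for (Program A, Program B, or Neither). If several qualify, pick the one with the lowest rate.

Total debts = (890 + 600 + 205 + 85 + 880 + 605) = 3,265; DTI = 3,265/7,400 = 44.1%.
Reserves = 2,090/600 = 3.5 months.
Program A: score 729 ≥ 680; DTI 44.1% ≤ 45%; employment 22 ≥ 18 mo → qualifies.
Program B: score 729 ≥ 620; DTI 44.1% > 43%; reserves 3.5 ≥ 3 mo → does not qualify.

Program A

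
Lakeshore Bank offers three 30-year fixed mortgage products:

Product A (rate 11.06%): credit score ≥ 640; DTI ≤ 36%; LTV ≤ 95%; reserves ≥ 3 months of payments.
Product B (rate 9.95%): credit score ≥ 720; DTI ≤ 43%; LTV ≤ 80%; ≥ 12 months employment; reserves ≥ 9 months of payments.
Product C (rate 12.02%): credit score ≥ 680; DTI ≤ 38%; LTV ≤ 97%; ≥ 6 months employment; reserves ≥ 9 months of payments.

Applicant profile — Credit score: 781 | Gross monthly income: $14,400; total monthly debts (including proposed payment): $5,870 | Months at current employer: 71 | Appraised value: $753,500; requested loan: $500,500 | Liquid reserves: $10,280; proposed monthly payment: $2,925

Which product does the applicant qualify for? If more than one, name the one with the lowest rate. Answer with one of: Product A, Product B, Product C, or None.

None

DTI = 5,870/14,400 = 40.8%.
LTV = 500,500/753,500 = 66.4%.
Reserves = 10,280/2,925 = 3.5 months.
Product A: score 781 ≥ 640; DTI 40.8% > 36%; LTV 66.4% ≤ 95%; reserves 3.5 ≥ 3 mo → does not qualify.
Product B: score 781 ≥ 720; DTI 40.8% ≤ 43%; LTV 66.4% ≤ 80%; employment 71 ≥ 12 mo; reserves 3.5 < 9 mo → does not qualify.
Product C: score 781 ≥ 680; DTI 40.8% > 38%; LTV 66.4% ≤ 97%; employment 71 ≥ 6 mo; reserves 3.5 < 9 mo → does not qualify.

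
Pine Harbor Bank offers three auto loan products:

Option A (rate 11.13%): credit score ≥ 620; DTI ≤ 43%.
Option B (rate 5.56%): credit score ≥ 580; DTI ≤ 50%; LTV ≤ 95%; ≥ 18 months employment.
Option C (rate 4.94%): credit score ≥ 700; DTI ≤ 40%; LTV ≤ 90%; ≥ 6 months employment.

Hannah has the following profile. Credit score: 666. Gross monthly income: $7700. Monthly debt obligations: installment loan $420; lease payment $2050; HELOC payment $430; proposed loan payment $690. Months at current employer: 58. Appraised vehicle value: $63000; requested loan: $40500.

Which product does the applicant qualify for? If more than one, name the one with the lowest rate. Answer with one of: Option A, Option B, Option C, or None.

Option B

Total debts = (420 + 2,050 + 430 + 690) = 3,590; DTI = 3,590/7,700 = 46.6%.
LTV = 40,500/63,000 = 64.3%.
Option A: score 666 ≥ 620; DTI 46.6% > 43% → does not qualify.
Option B: score 666 ≥ 580; DTI 46.6% ≤ 50%; LTV 64.3% ≤ 95%; employment 58 ≥ 18 mo → qualifies.
Option C: score 666 < 700; DTI 46.6% > 40%; LTV 64.3% ≤ 90%; employment 58 ≥ 6 mo → does not qualify.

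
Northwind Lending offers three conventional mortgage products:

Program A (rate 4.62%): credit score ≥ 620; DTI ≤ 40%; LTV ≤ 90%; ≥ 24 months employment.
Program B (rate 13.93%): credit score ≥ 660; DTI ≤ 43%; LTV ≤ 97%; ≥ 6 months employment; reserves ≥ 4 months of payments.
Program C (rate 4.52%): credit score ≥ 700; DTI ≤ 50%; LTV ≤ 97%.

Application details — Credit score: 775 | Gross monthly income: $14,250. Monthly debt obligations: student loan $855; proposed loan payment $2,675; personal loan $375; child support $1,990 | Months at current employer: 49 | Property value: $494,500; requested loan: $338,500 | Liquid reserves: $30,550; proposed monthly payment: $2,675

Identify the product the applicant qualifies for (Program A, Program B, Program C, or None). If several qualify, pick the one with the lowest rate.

Total debts = (855 + 2,675 + 375 + 1,990) = 5,895; DTI = 5,895/14,250 = 41.4%.
LTV = 338,500/494,500 = 68.5%.
Reserves = 30,550/2,675 = 11.4 months.
Program A: score 775 ≥ 620; DTI 41.4% > 40%; LTV 68.5% ≤ 90%; employment 49 ≥ 24 mo → does not qualify.
Program B: score 775 ≥ 660; DTI 41.4% ≤ 43%; LTV 68.5% ≤ 97%; employment 49 ≥ 6 mo; reserves 11.4 ≥ 4 mo → qualifies.
Program C: score 775 ≥ 700; DTI 41.4% ≤ 50%; LTV 68.5% ≤ 97% → qualifies.
Qualifying: Program B, Program C. Lowest rate is 4.52% → Program C.

Program C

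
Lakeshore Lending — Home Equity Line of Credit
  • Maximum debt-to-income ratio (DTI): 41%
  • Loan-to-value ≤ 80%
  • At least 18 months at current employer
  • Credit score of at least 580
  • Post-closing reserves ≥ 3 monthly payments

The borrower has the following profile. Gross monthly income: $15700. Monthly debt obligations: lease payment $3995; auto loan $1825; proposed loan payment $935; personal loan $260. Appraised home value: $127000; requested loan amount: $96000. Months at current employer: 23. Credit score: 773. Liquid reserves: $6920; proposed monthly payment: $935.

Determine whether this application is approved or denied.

Denied

Total monthly debts = (3,995 + 1,825 + 935 + 260) = 7,015. DTI = 7,015/15,700 = 44.7% > 41%
LTV = 96,000/127,000 = 75.6% ≤ 80%
Employment 23 ≥ 18 months
Credit score 773 ≥ 580 (meets)
Liquid reserves cover 6,920/935 = 7.4 months — ≥ 3 required
Fails on DTI.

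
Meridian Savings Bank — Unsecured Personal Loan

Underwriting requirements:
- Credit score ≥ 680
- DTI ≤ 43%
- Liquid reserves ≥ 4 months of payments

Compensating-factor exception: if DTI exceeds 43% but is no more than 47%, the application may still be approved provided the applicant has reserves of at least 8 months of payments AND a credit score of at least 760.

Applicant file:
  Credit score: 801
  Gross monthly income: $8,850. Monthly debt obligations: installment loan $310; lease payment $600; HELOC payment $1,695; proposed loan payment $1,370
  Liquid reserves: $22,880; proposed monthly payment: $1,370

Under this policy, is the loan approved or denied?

Credit score 801 ≥ 680 (meets base)
Total debts = (310 + 600 + 1,695 + 1,370) = 3,975. DTI = 3,975/8,850 = 44.9% > 43% — standard DTI limit exceeded.
Reserves: 22,880 ÷ 1,370 = 16.7 months (meets 4-month minimum)
44.9% falls in the override range (43%–47%), so the compensating-factor test applies.
Override check — reserves: 16.7 mo (ok); score: 801 (ok).
Both override conditions satisfied; DTI exception granted.

Approved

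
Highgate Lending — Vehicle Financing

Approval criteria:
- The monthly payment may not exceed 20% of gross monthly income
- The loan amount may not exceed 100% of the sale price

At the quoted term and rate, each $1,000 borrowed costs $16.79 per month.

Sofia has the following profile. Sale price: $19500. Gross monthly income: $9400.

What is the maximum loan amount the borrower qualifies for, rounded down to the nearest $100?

Payment cap: 20% × $9,400 = $1,880/month.
At $16.79 per $1,000, that supports 1,880/16.79 × 1,000 ≈ $111,971 → $111,900.
LTV cap: 100% × $19,500 = $19,500 → $19,500.
Binding constraint: loan-to-value.

$19,500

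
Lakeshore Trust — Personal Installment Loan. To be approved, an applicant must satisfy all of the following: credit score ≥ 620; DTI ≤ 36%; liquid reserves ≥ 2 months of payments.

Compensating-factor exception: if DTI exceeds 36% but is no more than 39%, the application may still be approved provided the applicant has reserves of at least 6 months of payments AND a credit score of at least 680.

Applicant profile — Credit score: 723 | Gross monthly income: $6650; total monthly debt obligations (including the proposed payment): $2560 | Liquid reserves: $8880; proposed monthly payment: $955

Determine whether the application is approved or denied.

Credit score 723 ≥ 620 (meets base)
DTI: 2,560 ÷ 6,650 = 38.5%, over the 36% base limit.
Liquid reserves cover 8,880/955 = 9.3 months — ≥ 2 required
DTI 38.5% is within the 36%–39% exception band; checking compensating factors.
Override check — reserves: 9.3 mo (ok); score: 723 (ok).
Both override conditions satisfied; DTI exception granted.

Approved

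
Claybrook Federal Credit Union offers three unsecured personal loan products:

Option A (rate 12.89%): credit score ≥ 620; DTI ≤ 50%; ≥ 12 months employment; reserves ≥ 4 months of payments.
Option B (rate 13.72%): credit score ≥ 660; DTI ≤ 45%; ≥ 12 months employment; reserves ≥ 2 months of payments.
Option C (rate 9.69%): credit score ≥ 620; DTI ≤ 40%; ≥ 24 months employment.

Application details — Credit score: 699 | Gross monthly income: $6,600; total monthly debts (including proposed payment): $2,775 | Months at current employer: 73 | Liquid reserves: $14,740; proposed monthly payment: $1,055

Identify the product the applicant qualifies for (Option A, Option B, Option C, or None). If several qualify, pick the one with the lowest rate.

Option A

DTI = 2,775/6,600 = 42%.
Reserves = 14,740/1,055 = 14.0 months.
Option A: score 699 ≥ 620; DTI 42% ≤ 50%; employment 73 ≥ 12 mo; reserves 14.0 ≥ 4 mo → qualifies.
Option B: score 699 ≥ 660; DTI 42% ≤ 45%; employment 73 ≥ 12 mo; reserves 14.0 ≥ 2 mo → qualifies.
Option C: score 699 ≥ 620; DTI 42% > 40%; employment 73 ≥ 24 mo → does not qualify.
Qualifying: Option A, Option B. Lowest rate is 12.89% → Option A.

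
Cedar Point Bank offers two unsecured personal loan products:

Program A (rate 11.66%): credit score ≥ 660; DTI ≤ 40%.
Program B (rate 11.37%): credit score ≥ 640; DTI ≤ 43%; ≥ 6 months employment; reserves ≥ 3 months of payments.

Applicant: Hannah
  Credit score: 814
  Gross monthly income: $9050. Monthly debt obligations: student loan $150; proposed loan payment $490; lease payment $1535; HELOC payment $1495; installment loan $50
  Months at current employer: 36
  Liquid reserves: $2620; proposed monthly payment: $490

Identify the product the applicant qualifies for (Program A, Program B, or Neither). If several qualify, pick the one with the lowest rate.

Total debts = (150 + 490 + 1,535 + 1,495 + 50) = 3,720; DTI = 3,720/9,050 = 41.1%.
Reserves = 2,620/490 = 5.3 months.
Program A: score 814 ≥ 660; DTI 41.1% > 40% → does not qualify.
Program B: score 814 ≥ 640; DTI 41.1% ≤ 43%; employment 36 ≥ 6 mo; reserves 5.3 ≥ 3 mo → qualifies.

Program B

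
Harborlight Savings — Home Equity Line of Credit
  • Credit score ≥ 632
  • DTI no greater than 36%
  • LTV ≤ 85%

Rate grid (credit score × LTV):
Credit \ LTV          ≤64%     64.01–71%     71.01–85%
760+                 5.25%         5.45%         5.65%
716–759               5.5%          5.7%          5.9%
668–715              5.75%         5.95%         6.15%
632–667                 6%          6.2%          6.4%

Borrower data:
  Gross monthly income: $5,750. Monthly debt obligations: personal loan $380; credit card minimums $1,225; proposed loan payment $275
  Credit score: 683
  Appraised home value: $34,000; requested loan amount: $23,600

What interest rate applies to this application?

Credit score 683 ≥ 632; Total monthly debts = (380 + 1,225 + 275) = 1,880. Debt-to-income = 1,880/5,750 = 32.7% — meets 36% limit
LTV = 23,600/34,000 = 69.4% ≤ 85%
Row: 683 falls in 668–715. Column: 69.4% falls in 64.01–71%. Rate = 5.95%.

5.95%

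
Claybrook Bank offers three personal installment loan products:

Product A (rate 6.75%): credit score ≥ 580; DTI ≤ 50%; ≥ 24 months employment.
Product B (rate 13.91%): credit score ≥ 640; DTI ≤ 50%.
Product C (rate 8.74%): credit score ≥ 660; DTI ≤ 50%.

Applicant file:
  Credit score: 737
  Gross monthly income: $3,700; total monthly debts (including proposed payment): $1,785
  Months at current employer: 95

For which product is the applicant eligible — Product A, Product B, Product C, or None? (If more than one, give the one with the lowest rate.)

DTI = 1,785/3,700 = 48.2%.
Product A: score 737 ≥ 580; DTI 48.2% ≤ 50%; employment 95 ≥ 24 mo → qualifies.
Product B: score 737 ≥ 640; DTI 48.2% ≤ 50% → qualifies.
Product C: score 737 ≥ 660; DTI 48.2% ≤ 50% → qualifies.
Qualifying: Product A, Product B, Product C. Lowest rate is 6.75% → Product A.

Product A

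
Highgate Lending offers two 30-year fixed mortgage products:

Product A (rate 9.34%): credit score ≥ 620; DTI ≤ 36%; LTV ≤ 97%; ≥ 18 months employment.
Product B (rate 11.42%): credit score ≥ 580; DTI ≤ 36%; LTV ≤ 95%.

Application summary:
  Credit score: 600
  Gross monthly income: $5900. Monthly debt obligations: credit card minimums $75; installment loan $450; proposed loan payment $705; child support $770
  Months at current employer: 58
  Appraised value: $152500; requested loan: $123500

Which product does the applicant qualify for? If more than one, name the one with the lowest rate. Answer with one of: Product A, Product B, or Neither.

Product B

Total debts = (75 + 450 + 705 + 770) = 2,000; DTI = 2,000/5,900 = 33.9%.
LTV = 123,500/152,500 = 81%.
Product A: score 600 < 620; DTI 33.9% ≤ 36%; LTV 81% ≤ 97%; employment 58 ≥ 18 mo → does not qualify.
Product B: score 600 ≥ 580; DTI 33.9% ≤ 36%; LTV 81% ≤ 95% → qualifies.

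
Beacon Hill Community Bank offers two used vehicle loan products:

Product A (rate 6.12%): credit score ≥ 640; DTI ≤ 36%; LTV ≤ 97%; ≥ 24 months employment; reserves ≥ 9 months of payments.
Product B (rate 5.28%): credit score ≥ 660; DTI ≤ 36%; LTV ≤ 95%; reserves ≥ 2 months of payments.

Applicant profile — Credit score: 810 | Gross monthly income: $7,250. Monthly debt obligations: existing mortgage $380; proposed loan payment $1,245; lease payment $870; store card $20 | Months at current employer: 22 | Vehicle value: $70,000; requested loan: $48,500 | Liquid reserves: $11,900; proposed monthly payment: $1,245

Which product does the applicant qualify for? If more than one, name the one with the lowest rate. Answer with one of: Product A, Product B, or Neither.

Total debts = (380 + 1,245 + 870 + 20) = 2,515; DTI = 2,515/7,250 = 34.7%.
LTV = 48,500/70,000 = 69.3%.
Reserves = 11,900/1,245 = 9.6 months.
Product A: score 810 ≥ 640; DTI 34.7% ≤ 36%; LTV 69.3% ≤ 97%; employment 22 < 24 mo; reserves 9.6 ≥ 9 mo → does not qualify.
Product B: score 810 ≥ 660; DTI 34.7% ≤ 36%; LTV 69.3% ≤ 95%; reserves 9.6 ≥ 2 mo → qualifies.

Product B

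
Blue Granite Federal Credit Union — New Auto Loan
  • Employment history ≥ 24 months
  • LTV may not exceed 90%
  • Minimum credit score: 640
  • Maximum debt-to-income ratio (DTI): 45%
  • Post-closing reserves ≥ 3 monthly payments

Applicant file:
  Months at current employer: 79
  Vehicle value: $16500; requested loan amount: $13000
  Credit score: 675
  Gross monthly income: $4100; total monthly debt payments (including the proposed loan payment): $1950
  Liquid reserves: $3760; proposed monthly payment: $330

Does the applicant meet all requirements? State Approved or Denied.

Denied

Employment 79 ≥ 24 months
LTV = 13,000/16,500 = 78.8% ≤ 90%
Credit score 675 ≥ 640 (meets)
DTI: 1,950 ÷ 4,100 = 47.6%, exceeds the 45% cap
Reserves: 3,760 ÷ 330 = 11.4 months (meets 3-month minimum)
Fails on DTI.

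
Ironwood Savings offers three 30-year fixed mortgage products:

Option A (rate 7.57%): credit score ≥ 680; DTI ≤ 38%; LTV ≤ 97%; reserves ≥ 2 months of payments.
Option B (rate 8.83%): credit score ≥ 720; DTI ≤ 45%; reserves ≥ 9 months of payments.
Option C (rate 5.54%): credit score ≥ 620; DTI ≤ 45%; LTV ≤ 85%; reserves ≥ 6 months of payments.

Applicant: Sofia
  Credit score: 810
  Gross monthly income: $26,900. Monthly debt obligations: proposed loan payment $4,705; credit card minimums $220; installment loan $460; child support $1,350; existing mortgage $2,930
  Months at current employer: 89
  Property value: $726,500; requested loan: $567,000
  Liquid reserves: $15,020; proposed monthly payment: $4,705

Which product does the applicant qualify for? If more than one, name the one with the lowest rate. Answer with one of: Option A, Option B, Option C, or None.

Total debts = (4,705 + 220 + 460 + 1,350 + 2,930) = 9,665; DTI = 9,665/26,900 = 35.9%.
LTV = 567,000/726,500 = 78%.
Reserves = 15,020/4,705 = 3.2 months.
Option A: score 810 ≥ 680; DTI 35.9% ≤ 38%; LTV 78% ≤ 97%; reserves 3.2 ≥ 2 mo → qualifies.
Option B: score 810 ≥ 720; DTI 35.9% ≤ 45%; reserves 3.2 < 9 mo → does not qualify.
Option C: score 810 ≥ 620; DTI 35.9% ≤ 45%; LTV 78% ≤ 85%; reserves 3.2 < 6 mo → does not qualify.

Option A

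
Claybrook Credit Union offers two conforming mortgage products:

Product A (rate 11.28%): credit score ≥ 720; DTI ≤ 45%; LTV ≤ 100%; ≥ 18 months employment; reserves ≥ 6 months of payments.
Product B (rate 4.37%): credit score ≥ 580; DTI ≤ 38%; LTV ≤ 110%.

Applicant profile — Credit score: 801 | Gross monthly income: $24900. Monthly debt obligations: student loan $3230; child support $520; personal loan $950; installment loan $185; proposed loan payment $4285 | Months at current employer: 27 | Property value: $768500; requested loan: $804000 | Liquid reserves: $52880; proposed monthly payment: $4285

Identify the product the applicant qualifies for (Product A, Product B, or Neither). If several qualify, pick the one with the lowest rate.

Product B

Total debts = (3,230 + 520 + 950 + 185 + 4,285) = 9,170; DTI = 9,170/24,900 = 36.8%.
LTV = 804,000/768,500 = 104.6%.
Reserves = 52,880/4,285 = 12.3 months.
Product A: score 801 ≥ 720; DTI 36.8% ≤ 45%; LTV 104.6% > 100%; employment 27 ≥ 18 mo; reserves 12.3 ≥ 6 mo → does not qualify.
Product B: score 801 ≥ 580; DTI 36.8% ≤ 38%; LTV 104.6% ≤ 110% → qualifies.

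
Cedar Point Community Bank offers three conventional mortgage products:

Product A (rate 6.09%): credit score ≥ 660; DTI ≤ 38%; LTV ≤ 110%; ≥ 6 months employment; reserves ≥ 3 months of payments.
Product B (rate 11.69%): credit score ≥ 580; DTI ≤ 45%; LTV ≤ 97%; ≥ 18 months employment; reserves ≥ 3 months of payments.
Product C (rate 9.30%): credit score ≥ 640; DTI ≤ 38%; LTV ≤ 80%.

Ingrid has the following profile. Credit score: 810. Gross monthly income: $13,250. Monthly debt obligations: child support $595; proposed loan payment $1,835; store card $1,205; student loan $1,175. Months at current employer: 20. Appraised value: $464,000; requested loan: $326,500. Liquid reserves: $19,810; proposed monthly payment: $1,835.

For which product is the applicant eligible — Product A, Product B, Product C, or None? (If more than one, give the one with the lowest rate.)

Product A

Total debts = (595 + 1,835 + 1,205 + 1,175) = 4,810; DTI = 4,810/13,250 = 36.3%.
LTV = 326,500/464,000 = 70.4%.
Reserves = 19,810/1,835 = 10.8 months.
Product A: score 810 ≥ 660; DTI 36.3% ≤ 38%; LTV 70.4% ≤ 110%; employment 20 ≥ 6 mo; reserves 10.8 ≥ 3 mo → qualifies.
Product B: score 810 ≥ 580; DTI 36.3% ≤ 45%; LTV 70.4% ≤ 97%; employment 20 ≥ 18 mo; reserves 10.8 ≥ 3 mo → qualifies.
Product C: score 810 ≥ 640; DTI 36.3% ≤ 38%; LTV 70.4% ≤ 80% → qualifies.
Qualifying: Product A, Product B, Product C. Lowest rate is 6.09% → Product A.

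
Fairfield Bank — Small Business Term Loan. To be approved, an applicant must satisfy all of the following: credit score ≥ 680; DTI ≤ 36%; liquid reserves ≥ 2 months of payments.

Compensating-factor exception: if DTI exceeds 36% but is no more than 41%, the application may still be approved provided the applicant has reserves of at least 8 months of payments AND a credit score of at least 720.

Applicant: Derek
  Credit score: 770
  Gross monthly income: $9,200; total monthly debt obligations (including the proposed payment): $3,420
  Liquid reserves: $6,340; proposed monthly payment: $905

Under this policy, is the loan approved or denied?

Denied

Credit score 770 ≥ 680 (meets base)
DTI: 3,420 ÷ 9,200 = 37.2%, over the 36% base limit.
Liquid reserves cover 6,340/905 = 7.0 months — ≥ 2 required
37.2% falls in the override range (36%–41%), so the compensating-factor test applies.
Reserves 7.0 < 8 months; credit score 770 ≥ 720.
Override conditions not both satisfied; exception does not apply.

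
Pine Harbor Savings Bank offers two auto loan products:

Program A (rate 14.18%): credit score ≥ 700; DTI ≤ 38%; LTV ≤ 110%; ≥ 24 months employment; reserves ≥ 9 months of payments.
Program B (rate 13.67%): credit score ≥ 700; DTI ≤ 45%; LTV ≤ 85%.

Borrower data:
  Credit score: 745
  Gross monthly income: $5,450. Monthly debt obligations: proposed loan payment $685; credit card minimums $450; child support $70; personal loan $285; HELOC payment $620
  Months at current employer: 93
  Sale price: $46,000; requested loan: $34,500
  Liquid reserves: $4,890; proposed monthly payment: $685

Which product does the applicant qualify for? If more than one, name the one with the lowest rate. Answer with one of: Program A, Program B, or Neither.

Program B

Total debts = (685 + 450 + 70 + 285 + 620) = 2,110; DTI = 2,110/5,450 = 38.7%.
LTV = 34,500/46,000 = 75%.
Reserves = 4,890/685 = 7.1 months.
Program A: score 745 ≥ 700; DTI 38.7% > 38%; LTV 75% ≤ 110%; employment 93 ≥ 24 mo; reserves 7.1 < 9 mo → does not qualify.
Program B: score 745 ≥ 700; DTI 38.7% ≤ 45%; LTV 75% ≤ 85% → qualifies.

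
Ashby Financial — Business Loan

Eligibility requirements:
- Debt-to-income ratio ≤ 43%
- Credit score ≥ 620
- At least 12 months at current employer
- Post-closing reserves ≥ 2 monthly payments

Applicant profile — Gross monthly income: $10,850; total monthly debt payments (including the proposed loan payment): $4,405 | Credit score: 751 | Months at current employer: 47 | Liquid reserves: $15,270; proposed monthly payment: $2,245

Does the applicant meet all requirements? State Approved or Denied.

DTI: 4,405 ÷ 10,850 = 40.6%, within the 43% cap
Credit score 751 ≥ 620 (meets)
Employment 47 ≥ 12 months
Reserves = 15,270/2,245 = 6.8 months ≥ 2
All criteria satisfied.

Approved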